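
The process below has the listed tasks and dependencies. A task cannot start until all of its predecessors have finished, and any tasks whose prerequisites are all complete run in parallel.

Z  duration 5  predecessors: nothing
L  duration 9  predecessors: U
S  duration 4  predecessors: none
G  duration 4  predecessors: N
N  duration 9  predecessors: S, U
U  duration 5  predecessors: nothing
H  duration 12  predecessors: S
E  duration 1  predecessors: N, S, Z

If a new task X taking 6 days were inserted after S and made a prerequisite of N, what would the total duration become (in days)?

Originally the schedule takes 18 days.
With X inserted, N now waits for max(S, U, X).
New critical path: S→X→N→G = 4+6+9+4 = 23 ⇒ 23 days.

23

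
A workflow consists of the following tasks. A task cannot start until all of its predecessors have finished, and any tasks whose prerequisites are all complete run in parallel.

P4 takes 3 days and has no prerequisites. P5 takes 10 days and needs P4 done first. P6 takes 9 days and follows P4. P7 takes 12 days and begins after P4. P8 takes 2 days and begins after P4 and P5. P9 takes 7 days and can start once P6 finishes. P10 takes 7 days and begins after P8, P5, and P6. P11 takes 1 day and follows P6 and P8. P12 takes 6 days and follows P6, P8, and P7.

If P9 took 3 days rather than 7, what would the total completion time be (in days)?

22

Actual critical path: P4→P5→P8→P10 = 3+10+2+7 = 22 ⇒ 22 days.
The longest path through P9 is only 19 days, so P9 has float 3.
No other chain overtakes it, so the finish is 22 days.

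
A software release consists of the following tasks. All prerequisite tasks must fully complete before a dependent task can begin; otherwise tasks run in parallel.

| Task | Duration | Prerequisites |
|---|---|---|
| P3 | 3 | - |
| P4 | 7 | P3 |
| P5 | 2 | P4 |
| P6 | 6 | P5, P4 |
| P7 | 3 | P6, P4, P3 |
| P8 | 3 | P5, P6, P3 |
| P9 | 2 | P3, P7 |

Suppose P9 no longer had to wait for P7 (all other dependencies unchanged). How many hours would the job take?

Original critical path: P3→P4→P5→P6→P7→P9 = 3+7+2+6+3+2 = 23 ⇒ 23 hours.
Without P7→P9, P9's earliest start moves from 21 to 3.
After: P3→P4→P5→P6→P7 = 3+7+2+6+3 = 21 → 21 hours.

21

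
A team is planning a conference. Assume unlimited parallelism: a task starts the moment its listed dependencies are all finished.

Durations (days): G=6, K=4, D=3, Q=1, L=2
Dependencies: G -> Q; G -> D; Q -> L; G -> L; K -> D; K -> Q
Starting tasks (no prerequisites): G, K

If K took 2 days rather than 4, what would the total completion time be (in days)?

9

As given, the longest chain is G→D = 6+3 = 9, so the finish is 9 days.
K has 2 days of float (longest path through it is 7).
The critical path is still G→D; finish is now 9 days.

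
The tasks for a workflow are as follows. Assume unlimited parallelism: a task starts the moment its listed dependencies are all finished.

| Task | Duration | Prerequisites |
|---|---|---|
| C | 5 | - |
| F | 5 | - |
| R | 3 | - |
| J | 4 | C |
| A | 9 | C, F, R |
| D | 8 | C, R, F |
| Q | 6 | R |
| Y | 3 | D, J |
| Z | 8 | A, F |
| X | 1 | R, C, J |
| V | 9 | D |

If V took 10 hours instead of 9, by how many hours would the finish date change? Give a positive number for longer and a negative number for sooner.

1

As given, the longest chain is C→D→V = 5+8+9 = 22, so the finish is 22 hours.
Since V is critical, the +1 change carries straight to that chain (now 23 hours).
That remains the longest chain; total 23 hours.
Change in finish: 23 − 22 = +1 hours.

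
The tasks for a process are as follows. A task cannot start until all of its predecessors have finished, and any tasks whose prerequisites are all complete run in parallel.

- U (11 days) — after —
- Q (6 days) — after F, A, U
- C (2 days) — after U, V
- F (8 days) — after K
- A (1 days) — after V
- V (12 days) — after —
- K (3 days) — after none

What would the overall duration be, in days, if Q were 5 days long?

18

Critical path before the change: V→A→Q = 12+1+6 = 19 giving 19 days.
Q is on the critical path; changing it to 5 makes that path 18 days.
The critical path is still V→A→Q; finish is now 18 days.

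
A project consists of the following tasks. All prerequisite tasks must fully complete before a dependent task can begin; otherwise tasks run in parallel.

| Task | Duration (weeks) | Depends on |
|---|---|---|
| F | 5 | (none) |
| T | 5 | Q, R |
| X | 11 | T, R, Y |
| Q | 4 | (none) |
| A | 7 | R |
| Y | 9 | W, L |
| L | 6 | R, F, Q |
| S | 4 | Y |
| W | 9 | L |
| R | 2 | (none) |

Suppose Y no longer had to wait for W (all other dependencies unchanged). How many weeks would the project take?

31

Original critical path: F→L→W→Y→X = 5+6+9+9+11 = 40 ⇒ 40 weeks.
Without W→Y, Y's earliest start moves from 20 to 11.
The longest chain is now F→L→Y→X = 5+6+9+11 = 31, so the project takes 31 weeks.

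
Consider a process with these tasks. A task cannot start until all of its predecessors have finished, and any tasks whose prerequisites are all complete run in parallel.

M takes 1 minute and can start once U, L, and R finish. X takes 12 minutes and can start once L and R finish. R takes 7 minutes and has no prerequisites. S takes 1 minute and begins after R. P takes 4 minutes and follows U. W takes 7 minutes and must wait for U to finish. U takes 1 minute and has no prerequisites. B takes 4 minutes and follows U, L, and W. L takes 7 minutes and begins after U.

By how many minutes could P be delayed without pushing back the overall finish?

U→L→X = 1+7+12 = 20 sets the makespan at 20 minutes.
P finishes as early as 5 and must finish by 20.
Slack of P = 16 − 1 = 15 minutes.

15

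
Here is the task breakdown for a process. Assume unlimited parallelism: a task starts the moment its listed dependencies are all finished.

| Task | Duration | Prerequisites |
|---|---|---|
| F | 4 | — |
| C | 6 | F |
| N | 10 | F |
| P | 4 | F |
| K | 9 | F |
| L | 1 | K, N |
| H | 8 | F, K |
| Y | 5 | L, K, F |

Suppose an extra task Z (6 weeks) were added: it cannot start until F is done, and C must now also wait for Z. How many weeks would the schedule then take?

Originally the schedule takes 21 weeks.
With Z inserted, C now waits for max(F, Z).
New critical path: F→K→H = 4+9+8 = 21 ⇒ 21 weeks.

21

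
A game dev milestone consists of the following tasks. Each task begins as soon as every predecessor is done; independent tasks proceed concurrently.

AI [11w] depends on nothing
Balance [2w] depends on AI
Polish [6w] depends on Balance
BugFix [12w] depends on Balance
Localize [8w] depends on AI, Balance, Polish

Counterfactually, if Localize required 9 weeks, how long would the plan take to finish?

Actual critical path: AI→Balance→Polish→Localize = 11+2+6+8 = 27 ⇒ 27 weeks.
Localize is on the critical path; changing it to 9 makes that path 28 weeks.
That remains the longest chain; total 28 weeks.

28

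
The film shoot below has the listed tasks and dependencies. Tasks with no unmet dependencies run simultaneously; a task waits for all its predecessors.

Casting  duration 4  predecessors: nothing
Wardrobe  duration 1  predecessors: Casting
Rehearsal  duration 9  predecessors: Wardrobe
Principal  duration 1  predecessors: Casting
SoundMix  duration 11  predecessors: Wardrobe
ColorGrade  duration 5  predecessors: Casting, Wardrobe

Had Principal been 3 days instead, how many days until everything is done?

16

The binding path is Casting→Wardrobe→SoundMix = 4+1+11 = 16; finish at 16 days.
The longest path through Principal is only 5 days, so Principal has float 11.
That remains the longest chain; total 16 days.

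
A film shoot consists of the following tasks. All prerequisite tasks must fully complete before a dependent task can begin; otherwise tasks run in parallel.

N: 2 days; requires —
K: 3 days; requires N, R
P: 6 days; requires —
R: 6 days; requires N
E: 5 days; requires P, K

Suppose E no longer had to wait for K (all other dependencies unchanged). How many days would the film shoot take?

Original critical path: N→R→K→E = 2+6+3+5 = 16 ⇒ 16 days.
Without K→E, E's earliest start moves from 11 to 6.
After: N→R→K = 2+6+3 = 11 → 11 days.

11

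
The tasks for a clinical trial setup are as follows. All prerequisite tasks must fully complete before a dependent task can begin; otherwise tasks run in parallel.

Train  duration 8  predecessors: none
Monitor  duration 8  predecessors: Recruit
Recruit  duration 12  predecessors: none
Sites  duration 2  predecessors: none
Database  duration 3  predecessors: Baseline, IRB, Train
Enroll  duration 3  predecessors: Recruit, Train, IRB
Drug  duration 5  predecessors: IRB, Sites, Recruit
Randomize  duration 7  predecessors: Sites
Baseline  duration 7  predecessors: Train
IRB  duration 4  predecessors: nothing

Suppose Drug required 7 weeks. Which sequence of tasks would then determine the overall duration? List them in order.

Recruit, Monitor

Actual critical path: Recruit→Monitor = 12+8 = 20 ⇒ 20 weeks.
Drug has 3 weeks of float (longest path through it is 17).
That remains the longest chain; total 20 weeks.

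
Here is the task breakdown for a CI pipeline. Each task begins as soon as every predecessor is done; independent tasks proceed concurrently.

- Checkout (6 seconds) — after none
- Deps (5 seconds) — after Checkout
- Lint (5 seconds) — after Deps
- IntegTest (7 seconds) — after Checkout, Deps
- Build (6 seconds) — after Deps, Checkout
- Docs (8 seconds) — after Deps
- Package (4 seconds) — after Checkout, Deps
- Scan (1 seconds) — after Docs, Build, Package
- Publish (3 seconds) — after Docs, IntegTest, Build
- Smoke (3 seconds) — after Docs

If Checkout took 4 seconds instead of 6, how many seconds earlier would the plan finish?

2

Actual critical path: Checkout→Deps→Docs→Publish = 6+5+8+3 = 22 ⇒ 22 seconds.
Checkout lies on that path, so at 4 seconds the path becomes 20 seconds.
That remains the longest chain; total 20 seconds.
Change in finish: 20 − 22 = -2 seconds.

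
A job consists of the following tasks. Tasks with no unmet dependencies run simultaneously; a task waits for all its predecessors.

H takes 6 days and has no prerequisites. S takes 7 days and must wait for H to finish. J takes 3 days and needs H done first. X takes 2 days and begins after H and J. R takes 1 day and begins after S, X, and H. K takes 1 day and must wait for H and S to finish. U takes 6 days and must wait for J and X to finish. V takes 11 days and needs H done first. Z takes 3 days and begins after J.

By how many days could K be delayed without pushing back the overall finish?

Critical path: H→J→X→U = 6+3+2+6 = 17, so the finish is 17 days.
Longest path through K: 14 days (earliest finish 14, latest finish 17).
So K can slip 17 − 14 = 3 days.

3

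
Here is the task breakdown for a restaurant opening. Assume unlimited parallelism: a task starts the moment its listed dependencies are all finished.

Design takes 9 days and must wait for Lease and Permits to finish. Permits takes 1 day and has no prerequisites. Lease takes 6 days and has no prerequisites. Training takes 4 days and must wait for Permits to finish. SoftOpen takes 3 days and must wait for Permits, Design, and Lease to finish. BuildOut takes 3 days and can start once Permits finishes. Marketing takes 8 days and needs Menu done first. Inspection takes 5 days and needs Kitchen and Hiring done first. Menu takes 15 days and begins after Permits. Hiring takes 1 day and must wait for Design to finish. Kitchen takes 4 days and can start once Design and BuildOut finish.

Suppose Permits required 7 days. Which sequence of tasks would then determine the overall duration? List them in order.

Permits, Menu, Marketing

As given, the longest chain is Permits→Menu→Marketing = 1+15+8 = 24, so the finish is 24 days.
Since Permits is critical, the +6 change carries straight to that chain (now 30 days).
No other chain overtakes it, so the finish is 30 days.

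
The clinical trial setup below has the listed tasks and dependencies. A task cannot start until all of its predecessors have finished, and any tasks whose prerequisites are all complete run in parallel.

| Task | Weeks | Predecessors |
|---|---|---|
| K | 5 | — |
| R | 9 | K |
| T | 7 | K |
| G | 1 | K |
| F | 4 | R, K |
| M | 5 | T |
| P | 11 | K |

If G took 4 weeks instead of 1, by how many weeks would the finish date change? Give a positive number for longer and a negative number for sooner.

0

Critical path before the change: K→R→F = 5+9+4 = 18 giving 18 weeks.
G is off the critical path — its longest chain is 6 weeks, giving 12 of slack.
The critical path is still K→R→F; finish is now 18 weeks.
Change in finish: 18 − 18 = +0 weeks.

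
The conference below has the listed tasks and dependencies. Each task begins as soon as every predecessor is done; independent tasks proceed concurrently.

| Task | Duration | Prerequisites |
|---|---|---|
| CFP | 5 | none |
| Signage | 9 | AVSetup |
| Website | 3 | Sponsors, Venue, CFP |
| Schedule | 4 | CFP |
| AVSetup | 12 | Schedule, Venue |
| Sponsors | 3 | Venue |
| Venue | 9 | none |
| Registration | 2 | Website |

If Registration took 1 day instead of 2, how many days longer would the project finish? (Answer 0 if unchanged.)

0

As given, the longest chain is Venue→AVSetup→Signage = 9+12+9 = 30, so the finish is 30 days.
Registration is off the critical path — its longest chain is 17 days, giving 13 of slack.
The critical path is still Venue→AVSetup→Signage; finish is now 30 days.
Change in finish: 30 − 30 = +0 days.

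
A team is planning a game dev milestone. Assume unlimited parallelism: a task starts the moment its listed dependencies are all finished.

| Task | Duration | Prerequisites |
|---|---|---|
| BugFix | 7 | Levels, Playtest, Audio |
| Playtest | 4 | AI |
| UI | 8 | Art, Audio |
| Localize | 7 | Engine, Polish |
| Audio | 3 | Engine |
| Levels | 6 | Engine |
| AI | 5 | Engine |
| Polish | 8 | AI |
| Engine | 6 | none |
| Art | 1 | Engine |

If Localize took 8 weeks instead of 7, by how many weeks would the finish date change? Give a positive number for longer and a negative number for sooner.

As given, the longest chain is Engine→AI→Polish→Localize = 6+5+8+7 = 26, so the finish is 26 weeks.
Localize is on the critical path; changing it to 8 makes that path 27 weeks.
No other chain overtakes it, so the finish is 27 weeks.
Change in finish: 27 − 26 = +1 weeks.

1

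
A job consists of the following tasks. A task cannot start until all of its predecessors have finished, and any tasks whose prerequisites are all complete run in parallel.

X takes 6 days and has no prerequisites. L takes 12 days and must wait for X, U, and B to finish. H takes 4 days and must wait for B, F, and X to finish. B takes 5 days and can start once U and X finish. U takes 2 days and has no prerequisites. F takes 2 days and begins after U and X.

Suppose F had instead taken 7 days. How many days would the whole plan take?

The binding path is X→B→L = 6+5+12 = 23; finish at 23 days.
F has 11 days of float (longest path through it is 12).
The critical path is still X→B→L; finish is now 23 days.

23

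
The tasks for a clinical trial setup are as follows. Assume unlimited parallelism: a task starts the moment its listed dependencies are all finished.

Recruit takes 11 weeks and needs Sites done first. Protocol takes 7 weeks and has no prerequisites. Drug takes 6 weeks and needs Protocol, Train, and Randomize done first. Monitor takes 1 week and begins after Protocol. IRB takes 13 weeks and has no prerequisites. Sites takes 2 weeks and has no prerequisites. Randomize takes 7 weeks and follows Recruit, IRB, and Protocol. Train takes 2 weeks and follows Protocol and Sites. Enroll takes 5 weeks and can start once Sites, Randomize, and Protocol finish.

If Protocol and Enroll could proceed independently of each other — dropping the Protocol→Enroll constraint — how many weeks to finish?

Before: longest chain IRB→Randomize→Drug = 13+7+6 = 26, finish 26.
Dropping Protocol→Enroll doesn't change Enroll's earliest start (20); another predecessor still binds.
New critical path: IRB→Randomize→Drug = 13+7+6 = 26 ⇒ 26 weeks.

26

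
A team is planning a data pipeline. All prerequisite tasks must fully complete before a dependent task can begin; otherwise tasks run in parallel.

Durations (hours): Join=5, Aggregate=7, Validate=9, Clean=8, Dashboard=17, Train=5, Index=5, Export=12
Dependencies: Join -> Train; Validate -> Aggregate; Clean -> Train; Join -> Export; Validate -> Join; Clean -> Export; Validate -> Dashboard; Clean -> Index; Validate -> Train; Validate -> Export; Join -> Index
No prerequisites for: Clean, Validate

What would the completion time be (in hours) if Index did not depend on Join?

26

With the dependency in place, Validate→Join→Export = 9+5+12 = 26 sets the finish at 26 hours.
Without Join→Index, Index's earliest start moves from 14 to 8.
New critical path: Validate→Join→Export = 9+5+12 = 26 ⇒ 26 hours.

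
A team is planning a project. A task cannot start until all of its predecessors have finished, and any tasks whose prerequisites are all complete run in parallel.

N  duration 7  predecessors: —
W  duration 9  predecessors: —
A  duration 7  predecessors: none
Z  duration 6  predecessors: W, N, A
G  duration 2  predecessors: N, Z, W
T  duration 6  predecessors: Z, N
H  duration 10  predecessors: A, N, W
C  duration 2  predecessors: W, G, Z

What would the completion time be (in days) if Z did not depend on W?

Original critical path: W→Z→T = 9+6+6 = 21 ⇒ 21 days.
Without W→Z, Z's earliest start moves from 9 to 7.
The longest chain is now N→Z→T = 7+6+6 = 19, so the project takes 19 days.

19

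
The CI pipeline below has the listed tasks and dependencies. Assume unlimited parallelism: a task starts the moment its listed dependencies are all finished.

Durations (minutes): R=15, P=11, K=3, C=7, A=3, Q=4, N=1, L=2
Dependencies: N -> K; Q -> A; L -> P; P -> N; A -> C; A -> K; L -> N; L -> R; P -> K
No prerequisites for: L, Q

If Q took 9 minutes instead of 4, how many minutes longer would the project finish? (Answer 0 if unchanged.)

2

Baseline: L→P→N→K = 2+11+1+3 = 17 → 17 minutes.
Q has 3 minutes of float (longest path through it is 14).
The binding chain switches to Q→A→C = 9+3+7 = 19; finish 19 minutes.
Change in finish: 19 − 17 = +2 minutes.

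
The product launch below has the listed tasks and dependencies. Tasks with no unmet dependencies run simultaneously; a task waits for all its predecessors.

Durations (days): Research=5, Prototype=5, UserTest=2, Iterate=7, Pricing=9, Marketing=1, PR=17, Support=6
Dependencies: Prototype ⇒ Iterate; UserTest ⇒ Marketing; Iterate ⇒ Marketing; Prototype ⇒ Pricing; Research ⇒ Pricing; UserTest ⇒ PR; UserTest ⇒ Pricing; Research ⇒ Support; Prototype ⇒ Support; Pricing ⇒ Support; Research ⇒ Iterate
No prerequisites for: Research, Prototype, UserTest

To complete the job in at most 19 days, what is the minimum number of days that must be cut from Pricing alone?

Current finish: 20 days; target: 19.
Pricing is on every critical path, so each day cut from Pricing cuts the finish by one (this holds down to a finish of 19).
Need 20 − 19 = 1 day off Pricing → Pricing becomes 8 days, finish becomes 19.

1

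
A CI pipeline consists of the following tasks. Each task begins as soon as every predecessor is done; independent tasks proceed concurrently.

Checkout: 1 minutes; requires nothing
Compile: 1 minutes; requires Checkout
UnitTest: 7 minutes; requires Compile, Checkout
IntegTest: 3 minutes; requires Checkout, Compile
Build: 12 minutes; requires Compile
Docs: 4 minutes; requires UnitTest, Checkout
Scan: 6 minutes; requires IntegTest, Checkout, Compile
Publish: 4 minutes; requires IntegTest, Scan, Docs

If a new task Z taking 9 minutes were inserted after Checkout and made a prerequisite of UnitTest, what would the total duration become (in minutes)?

25

Originally the job takes 17 minutes.
With Z inserted, UnitTest now waits for max(Compile, Checkout, Z).
New critical path: Checkout→Z→UnitTest→Docs→Publish = 1+9+7+4+4 = 25 ⇒ 25 minutes.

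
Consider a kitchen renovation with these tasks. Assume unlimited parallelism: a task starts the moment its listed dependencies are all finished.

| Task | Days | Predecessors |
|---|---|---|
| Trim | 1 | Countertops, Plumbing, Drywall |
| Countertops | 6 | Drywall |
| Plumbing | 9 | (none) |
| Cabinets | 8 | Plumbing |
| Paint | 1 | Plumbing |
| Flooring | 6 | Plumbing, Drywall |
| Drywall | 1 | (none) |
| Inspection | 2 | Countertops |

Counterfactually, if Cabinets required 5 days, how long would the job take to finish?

15

Actual critical path: Plumbing→Cabinets = 9+8 = 17 ⇒ 17 days.
Since Cabinets is critical, the -3 change carries straight to that chain (now 14 days).
The binding chain switches to Plumbing→Flooring = 9+6 = 15; finish 15 days.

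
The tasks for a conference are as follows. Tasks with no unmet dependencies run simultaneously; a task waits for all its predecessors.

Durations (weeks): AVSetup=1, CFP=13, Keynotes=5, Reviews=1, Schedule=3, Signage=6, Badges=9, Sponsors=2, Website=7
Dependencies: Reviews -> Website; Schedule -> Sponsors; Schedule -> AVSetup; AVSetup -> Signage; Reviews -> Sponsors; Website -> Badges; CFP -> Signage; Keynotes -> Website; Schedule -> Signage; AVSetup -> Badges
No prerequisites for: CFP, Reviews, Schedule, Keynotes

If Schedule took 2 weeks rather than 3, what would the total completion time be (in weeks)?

21

The binding path is Keynotes→Website→Badges = 5+7+9 = 21; finish at 21 weeks.
The longest path through Schedule is only 13 weeks, so Schedule has float 8.
The critical path is still Keynotes→Website→Badges; finish is now 21 weeks.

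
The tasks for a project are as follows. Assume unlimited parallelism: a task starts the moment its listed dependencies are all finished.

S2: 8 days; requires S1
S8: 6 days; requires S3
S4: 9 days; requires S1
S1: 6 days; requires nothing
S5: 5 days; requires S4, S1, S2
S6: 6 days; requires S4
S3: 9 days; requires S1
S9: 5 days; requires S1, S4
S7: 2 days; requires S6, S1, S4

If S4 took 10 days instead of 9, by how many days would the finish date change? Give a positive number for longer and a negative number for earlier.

1

Critical path before the change: S1→S4→S6→S7 = 6+9+6+2 = 23 giving 23 days.
S4 lies on that path, so at 10 days the path becomes 24 days.
The critical path is still S1→S4→S6→S7; finish is now 24 days.
Change in finish: 24 − 23 = +1 days.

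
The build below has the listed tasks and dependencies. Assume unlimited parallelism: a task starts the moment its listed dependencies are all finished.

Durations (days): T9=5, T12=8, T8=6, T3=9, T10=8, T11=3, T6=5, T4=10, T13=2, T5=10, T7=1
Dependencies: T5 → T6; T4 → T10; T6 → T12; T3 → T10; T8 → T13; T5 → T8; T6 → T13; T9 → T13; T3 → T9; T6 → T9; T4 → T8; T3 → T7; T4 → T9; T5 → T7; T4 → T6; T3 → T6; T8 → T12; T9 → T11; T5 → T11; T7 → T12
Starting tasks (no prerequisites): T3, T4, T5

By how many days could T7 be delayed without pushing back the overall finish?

5

T4→T8→T12 = 10+6+8 = 24 sets the makespan at 24 days.
T7 finishes as early as 11 and must finish by 16.
So T7 can slip 16 − 11 = 5 days.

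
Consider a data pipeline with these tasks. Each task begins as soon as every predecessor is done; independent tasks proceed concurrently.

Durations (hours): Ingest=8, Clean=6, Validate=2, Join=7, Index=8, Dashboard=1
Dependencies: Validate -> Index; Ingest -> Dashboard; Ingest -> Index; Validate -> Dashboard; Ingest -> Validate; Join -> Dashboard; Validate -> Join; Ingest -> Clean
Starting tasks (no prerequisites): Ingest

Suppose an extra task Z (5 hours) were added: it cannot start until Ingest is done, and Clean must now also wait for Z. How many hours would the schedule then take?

19

Originally the schedule takes 18 hours.
With Z inserted, Clean now waits for max(Ingest, Z).
New critical path: Ingest→Z→Clean = 8+5+6 = 19 ⇒ 19 hours.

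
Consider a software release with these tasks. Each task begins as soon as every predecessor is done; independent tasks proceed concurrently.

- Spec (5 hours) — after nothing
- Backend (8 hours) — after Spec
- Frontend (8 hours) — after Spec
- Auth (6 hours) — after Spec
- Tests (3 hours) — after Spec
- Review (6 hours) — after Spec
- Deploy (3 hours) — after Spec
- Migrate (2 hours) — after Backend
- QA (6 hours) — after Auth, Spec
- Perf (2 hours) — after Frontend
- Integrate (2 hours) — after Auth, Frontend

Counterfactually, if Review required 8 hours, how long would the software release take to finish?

Actual critical path: Spec→Auth→QA = 5+6+6 = 17 ⇒ 17 hours.
Review is off the critical path — its longest chain is 11 hours, giving 6 of slack.
No other chain overtakes it, so the finish is 17 hours.

17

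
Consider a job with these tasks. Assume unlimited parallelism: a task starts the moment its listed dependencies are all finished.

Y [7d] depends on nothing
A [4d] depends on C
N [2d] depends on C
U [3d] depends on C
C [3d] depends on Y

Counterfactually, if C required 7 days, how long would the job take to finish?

18

Actual critical path: Y→C→A = 7+3+4 = 14 ⇒ 14 days.
Since C is critical, the +4 change carries straight to that chain (now 18 days).
The critical path is still Y→C→A; finish is now 18 days.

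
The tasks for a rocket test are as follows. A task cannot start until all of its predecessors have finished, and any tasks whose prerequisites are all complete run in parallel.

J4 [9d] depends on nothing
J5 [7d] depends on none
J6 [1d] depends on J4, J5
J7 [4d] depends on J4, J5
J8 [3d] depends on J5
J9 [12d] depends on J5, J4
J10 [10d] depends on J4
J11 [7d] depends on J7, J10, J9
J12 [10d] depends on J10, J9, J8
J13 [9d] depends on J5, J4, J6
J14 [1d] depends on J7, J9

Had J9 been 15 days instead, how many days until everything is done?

Critical path before the change: J4→J9→J12 = 9+12+10 = 31 giving 31 days.
Since J9 is critical, the +3 change carries straight to that chain (now 34 days).
No other chain overtakes it, so the finish is 34 days.

34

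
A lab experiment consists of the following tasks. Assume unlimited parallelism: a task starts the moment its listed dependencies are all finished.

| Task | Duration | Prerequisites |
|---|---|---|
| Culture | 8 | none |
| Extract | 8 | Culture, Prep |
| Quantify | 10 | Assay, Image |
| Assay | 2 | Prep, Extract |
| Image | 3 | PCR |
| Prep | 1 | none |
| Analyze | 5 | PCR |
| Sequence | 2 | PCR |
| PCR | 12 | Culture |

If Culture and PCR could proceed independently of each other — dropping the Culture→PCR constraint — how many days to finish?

28

With the dependency in place, Culture→PCR→Image→Quantify = 8+12+3+10 = 33 sets the finish at 33 days.
Without Culture→PCR, PCR's earliest start moves from 8 to 0.
The longest chain is now Culture→Extract→Assay→Quantify = 8+8+2+10 = 28, so the project takes 28 days.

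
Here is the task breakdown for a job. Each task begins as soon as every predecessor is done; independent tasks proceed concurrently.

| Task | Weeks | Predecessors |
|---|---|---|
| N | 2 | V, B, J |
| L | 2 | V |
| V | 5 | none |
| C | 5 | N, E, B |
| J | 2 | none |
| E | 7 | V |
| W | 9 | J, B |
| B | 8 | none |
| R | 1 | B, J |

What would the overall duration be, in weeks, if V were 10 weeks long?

As given, the longest chain is V→E→C = 5+7+5 = 17, so the finish is 17 weeks.
Since V is critical, the +5 change carries straight to that chain (now 22 weeks).
The critical path is still V→E→C; finish is now 22 weeks.

22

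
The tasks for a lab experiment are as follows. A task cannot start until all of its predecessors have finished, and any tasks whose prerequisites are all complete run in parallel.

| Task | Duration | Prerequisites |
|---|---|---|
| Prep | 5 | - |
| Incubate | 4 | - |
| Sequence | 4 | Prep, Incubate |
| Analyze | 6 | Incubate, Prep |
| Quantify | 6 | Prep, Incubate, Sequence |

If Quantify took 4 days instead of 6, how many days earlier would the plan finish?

Baseline: Prep→Sequence→Quantify = 5+4+6 = 15 → 15 days.
Quantify lies on that path, so at 4 days the path becomes 13 days.
That remains the longest chain; total 13 days.
Change in finish: 13 − 15 = -2 days.

2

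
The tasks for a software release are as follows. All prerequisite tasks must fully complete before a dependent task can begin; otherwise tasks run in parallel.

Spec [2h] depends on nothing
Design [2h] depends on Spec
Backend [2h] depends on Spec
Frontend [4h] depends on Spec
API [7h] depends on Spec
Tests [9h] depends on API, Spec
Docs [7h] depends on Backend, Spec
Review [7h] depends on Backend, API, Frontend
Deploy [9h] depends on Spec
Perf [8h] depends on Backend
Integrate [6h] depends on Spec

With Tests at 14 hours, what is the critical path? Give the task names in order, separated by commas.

The binding path is Spec→API→Tests = 2+7+9 = 18; finish at 18 hours.
Tests is on the critical path; changing it to 14 makes that path 23 hours.
That remains the longest chain; total 23 hours.

Spec, API, Tests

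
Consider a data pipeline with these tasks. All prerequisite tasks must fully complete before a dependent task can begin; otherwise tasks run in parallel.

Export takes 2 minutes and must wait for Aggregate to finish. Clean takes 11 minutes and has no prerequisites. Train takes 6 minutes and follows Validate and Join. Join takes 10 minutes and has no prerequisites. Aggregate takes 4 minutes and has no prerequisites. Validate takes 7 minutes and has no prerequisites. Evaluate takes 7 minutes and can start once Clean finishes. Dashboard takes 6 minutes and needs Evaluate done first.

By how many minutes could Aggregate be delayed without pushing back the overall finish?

18

Critical path: Clean→Evaluate→Dashboard = 11+7+6 = 24, so the finish is 24 minutes.
Longest path through Aggregate: 6 minutes (earliest finish 4, latest finish 22).
Slack of Aggregate = 18 − 0 = 18 minutes.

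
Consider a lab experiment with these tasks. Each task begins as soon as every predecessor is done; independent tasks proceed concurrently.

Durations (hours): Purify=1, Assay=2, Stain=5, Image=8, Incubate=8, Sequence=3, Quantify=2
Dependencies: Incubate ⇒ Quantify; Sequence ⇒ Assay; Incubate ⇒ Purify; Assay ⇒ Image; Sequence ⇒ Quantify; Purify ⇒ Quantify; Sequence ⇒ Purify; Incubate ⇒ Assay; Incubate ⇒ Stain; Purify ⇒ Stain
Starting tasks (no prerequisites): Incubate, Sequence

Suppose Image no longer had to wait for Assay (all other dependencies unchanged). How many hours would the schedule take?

Before: longest chain Incubate→Assay→Image = 8+2+8 = 18, finish 18.
Without Assay→Image, Image's earliest start moves from 10 to 0.
After: Incubate→Purify→Stain = 8+1+5 = 14 → 14 hours.

14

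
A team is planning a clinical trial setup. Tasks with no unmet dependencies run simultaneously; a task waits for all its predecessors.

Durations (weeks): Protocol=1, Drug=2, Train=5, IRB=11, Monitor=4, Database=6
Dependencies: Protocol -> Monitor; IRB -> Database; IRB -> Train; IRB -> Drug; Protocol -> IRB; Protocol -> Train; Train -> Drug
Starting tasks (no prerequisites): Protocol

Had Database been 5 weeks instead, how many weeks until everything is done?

The binding path is Protocol→IRB→Train→Drug = 1+11+5+2 = 19; finish at 19 weeks.
Database has 1 week of float (longest path through it is 18).
The critical path is still Protocol→IRB→Train→Drug; finish is now 19 weeks.

19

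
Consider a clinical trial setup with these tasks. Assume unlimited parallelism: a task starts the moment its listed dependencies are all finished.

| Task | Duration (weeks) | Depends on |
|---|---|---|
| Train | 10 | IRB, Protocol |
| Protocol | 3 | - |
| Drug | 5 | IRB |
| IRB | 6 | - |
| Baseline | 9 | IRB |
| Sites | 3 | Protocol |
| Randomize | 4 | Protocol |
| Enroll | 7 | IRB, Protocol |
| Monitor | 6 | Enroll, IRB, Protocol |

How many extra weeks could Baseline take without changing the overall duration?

4

Critical path: IRB→Enroll→Monitor = 6+7+6 = 19, so the finish is 19 weeks.
The longest chain containing Baseline totals 15 weeks.
Slack of Baseline = 10 − 6 = 4 weeks.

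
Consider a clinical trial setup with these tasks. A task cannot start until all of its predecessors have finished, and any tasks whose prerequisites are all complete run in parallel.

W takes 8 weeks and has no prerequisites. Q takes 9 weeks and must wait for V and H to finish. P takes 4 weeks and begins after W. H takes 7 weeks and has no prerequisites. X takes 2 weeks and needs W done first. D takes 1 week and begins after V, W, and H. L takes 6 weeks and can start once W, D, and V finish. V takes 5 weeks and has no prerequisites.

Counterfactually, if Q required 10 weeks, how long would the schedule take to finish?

17

Baseline: H→Q = 7+9 = 16 → 16 weeks.
Q is on the critical path; changing it to 10 makes that path 17 weeks.
That remains the longest chain; total 17 weeks.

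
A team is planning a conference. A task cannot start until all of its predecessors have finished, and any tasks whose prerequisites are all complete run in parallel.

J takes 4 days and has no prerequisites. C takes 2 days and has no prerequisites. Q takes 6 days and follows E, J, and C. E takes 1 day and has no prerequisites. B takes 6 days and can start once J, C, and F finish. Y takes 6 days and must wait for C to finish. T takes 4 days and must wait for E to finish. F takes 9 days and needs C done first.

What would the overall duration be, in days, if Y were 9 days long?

17

The binding path is C→F→B = 2+9+6 = 17; finish at 17 days.
Y has 9 days of float (longest path through it is 8).
No other chain overtakes it, so the finish is 17 days.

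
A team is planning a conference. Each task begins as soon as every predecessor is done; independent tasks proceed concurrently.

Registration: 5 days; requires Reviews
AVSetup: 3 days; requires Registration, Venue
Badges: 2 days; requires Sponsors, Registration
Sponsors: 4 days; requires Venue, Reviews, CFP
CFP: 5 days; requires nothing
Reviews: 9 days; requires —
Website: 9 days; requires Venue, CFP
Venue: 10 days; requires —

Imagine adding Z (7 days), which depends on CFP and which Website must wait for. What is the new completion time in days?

21

Originally the job takes 19 days.
With Z inserted, Website now waits for max(Venue, CFP, Z).
New critical path: CFP→Z→Website = 5+7+9 = 21 ⇒ 21 days.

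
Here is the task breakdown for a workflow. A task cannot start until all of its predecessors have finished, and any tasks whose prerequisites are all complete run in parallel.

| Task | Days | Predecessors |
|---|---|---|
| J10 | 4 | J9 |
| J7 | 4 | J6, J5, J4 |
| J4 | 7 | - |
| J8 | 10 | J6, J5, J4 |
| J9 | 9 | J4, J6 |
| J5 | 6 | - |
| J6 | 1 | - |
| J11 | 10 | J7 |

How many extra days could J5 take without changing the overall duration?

Critical path: J4→J7→J11 = 7+4+10 = 21, so the finish is 21 days.
J5 finishes as early as 6 and must finish by 7.
Slack of J5 = 1 − 0 = 1 day.

1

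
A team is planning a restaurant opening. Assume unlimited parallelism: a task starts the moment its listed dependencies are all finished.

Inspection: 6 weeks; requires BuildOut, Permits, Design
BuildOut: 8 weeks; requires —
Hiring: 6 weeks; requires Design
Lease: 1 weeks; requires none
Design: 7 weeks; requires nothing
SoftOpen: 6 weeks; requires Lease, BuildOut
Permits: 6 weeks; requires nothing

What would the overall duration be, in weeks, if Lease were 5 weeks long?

14

Baseline: BuildOut→SoftOpen = 8+6 = 14 → 14 weeks.
Lease has 7 weeks of float (longest path through it is 7).
No other chain overtakes it, so the finish is 14 weeks.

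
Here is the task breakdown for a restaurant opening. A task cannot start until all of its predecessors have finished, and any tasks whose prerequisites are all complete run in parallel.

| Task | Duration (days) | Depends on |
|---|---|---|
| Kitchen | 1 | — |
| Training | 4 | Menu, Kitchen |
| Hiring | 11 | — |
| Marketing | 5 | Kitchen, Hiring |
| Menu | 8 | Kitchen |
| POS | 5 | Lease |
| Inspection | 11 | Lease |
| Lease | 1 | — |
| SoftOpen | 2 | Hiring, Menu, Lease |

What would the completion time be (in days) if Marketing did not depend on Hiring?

Before: longest chain Hiring→Marketing = 11+5 = 16, finish 16.
Without Hiring→Marketing, Marketing's earliest start moves from 11 to 1.
New critical path: Kitchen→Menu→Training = 1+8+4 = 13 ⇒ 13 days.

13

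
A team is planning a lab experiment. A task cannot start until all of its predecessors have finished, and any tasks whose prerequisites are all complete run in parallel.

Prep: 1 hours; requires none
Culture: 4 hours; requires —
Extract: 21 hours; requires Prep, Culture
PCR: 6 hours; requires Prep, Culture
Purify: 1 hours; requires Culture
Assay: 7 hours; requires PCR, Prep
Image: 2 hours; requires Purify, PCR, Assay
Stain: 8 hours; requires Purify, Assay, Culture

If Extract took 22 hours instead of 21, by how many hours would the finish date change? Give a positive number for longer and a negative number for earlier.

1

As given, the longest chain is Culture→Extract = 4+21 = 25, so the finish is 25 hours.
Extract lies on that path, so at 22 hours the path becomes 26 hours.
The critical path is still Culture→Extract; finish is now 26 hours.
Change in finish: 26 − 25 = +1 hours.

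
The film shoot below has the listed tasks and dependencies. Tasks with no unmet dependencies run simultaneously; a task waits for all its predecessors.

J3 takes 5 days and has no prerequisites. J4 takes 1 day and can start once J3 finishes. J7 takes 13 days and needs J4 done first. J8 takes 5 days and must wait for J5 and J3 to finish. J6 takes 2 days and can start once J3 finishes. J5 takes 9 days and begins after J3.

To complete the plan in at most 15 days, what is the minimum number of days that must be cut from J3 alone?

Current finish: 19 days; target: 15.
J3 is on every critical path, so each day cut from J3 cuts the finish by one (this holds down to a finish of 15).
Need 19 − 15 = 4 days off J3 → J3 becomes 1 day, finish becomes 15.

4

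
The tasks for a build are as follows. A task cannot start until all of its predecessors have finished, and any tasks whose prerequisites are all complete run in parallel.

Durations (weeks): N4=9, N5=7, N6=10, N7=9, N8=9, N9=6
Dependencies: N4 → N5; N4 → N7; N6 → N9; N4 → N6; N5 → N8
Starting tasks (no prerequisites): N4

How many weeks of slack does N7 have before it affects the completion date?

N4→N5→N8 = 9+7+9 = 25 sets the makespan at 25 weeks.
Longest path through N7: 18 weeks (earliest finish 18, latest finish 25).
So N7 can slip 25 − 18 = 7 weeks.

7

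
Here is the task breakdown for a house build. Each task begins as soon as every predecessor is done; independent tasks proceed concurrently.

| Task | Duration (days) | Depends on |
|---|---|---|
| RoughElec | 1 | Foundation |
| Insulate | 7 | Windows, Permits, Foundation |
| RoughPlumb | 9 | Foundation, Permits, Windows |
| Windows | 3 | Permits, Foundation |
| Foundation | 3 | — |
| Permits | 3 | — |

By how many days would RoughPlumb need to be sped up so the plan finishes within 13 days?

Current finish: 15 days; target: 13.
RoughPlumb is on every critical path, so each day cut from RoughPlumb cuts the finish by one (this holds down to a finish of 13).
Need 15 − 13 = 2 days off RoughPlumb → RoughPlumb becomes 7 days, finish becomes 13.

2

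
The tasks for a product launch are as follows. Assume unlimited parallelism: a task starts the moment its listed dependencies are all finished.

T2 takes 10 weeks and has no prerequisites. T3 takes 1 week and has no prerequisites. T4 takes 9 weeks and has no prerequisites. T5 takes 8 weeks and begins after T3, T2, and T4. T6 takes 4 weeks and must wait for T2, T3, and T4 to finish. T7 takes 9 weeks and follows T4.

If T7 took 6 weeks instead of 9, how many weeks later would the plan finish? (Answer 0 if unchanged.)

Baseline: T4→T7 = 9+9 = 18 → 18 weeks.
T7 is on the critical path; changing it to 6 makes that path 15 weeks.
New critical path: T2→T5 = 10+8 = 18 ⇒ 18 weeks.
Change in finish: 18 − 18 = +0 weeks.

0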